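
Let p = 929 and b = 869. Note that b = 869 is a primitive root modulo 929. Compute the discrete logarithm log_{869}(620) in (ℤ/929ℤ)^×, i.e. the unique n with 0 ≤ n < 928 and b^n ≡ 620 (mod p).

57

Baby-step giant-step with m = ceil(sqrt(928)) = 31.
Baby table (869^j mod 929 for j=0..30):
  0:1  1:869  2:813  3:457  4:450  5:870  6:753  7:341
  8:907  9:391  10:694  11:165  12:319  13:369  14:156  15:859
  16:484  17:688  18:525  19:86  20:414  21:243  22:284  23:611
  24:500  25:657  26:527  27:895  28:182  29:228  30:255
Giant step factor: 869^(-31) ≡ 326 (mod 929).
Scan 620·326^i mod 929 for i = 0, 1, …:
  i=0: 620   i=1: 527
Match at i=1, j=26: n = 1·31 + 26 = 57.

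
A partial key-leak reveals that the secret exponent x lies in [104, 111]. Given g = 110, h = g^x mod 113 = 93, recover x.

107

Compute 110^104 mod 113 = 97, then multiply by 110 repeatedly:
  110^104=97  110^105=48  110^106=82  110^107=93
Found 93 at exponent 107.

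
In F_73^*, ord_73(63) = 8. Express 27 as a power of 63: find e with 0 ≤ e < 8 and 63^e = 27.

Successive powers of 63 modulo 73:
  63^0=1  63^1=63  63^2=27
So 63^2 ≡ 27 (mod 73), giving e = 2.

2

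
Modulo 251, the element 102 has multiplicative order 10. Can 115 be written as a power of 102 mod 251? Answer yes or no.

no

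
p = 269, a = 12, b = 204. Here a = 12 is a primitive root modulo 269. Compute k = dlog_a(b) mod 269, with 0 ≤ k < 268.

Baby-step giant-step with m = ceil(sqrt(268)) = 17.
Baby table (12^j mod 269 for j=0..16):
  0:1  1:12  2:144  3:114  4:23  5:7  6:84  7:201
  8:260  9:161  10:49  11:50  12:62  13:206  14:51  15:74
  16:81
Giant step factor: 12^(-17) ≡ 75 (mod 269).
Scan 204·75^i mod 269 for i = 0, 1, …:
  i=0: 204   i=1: 236   i=2: 215   i=3: 254
  i=4: 220   i=5: 91   i=6: 100   i=7: 237
  i=8: 21   i=9: 230   i=10: 34   i=11: 129
  i=12: 260
Match at i=12, j=8: k = 12·17 + 8 = 212.

212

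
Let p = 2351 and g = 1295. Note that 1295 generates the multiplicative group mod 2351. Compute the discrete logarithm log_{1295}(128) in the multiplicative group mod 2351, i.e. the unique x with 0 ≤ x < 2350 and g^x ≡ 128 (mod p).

250

Baby-step giant-step with m = ceil(sqrt(2350)) = 49.
Baby table (1295^j mod 2351 for j=0..48):
  0:1  1:1295  2:762  3:1721  4:2298  5:1895  6:1932  7:476
  8:458  9:658  10:1048  11:633  12:1587  13:391  14:880  15:1716
  16:525  17:436  18:380  19:741  20:387  21:402  22:1019  23:694
  24:648  25:2204  26:66  27:834  28:921  29:738  30:1204  31:467
  32:558  33:853  34:2016  35:1110  36:989  37:1811  38:1298  39:2296
  40:1656  41:408  42:1736  43:564  44:1570  45:1886  46:2032  47:671
  48:1426
Giant step factor: 1295^(-49) ≡ 29 (mod 2351).
Scan 128·29^i mod 2351 for i = 0, 1, …:
  i=0: 128   i=1: 1361   i=2: 1853   i=3: 2015
  i=4: 2011   i=5: 1895
Match at i=5, j=5: x = 5·49 + 5 = 250.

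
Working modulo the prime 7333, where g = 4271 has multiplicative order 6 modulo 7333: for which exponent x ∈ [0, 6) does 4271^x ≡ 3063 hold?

5

Successive powers of 4271 modulo 7333:
  4271^0=1  4271^1=4271  4271^2=4270  4271^3=7332  4271^4=3062  4271^5=3063
So 4271^5 ≡ 3063 (mod 7333), giving x = 5.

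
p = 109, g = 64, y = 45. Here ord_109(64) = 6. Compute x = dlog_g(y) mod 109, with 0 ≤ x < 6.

Successive powers of 64 modulo 109:
  64^0=1  64^1=64  64^2=63  64^3=108  64^4=45
So 64^4 ≡ 45 (mod 109), giving x = 4.

4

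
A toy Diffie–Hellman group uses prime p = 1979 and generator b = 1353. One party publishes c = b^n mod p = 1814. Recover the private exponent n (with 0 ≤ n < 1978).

141

Baby-step giant-step with m = ceil(sqrt(1978)) = 45.
Baby table (1353^j mod 1979 for j=0..44):
  0:1  1:1353  2:34  3:485  4:1156  5:658  6:1703  7:603
  8:511  9:712  10:1542  11:460  12:974  13:1787  14:1452  15:1388
  16:1872  17:1675  18:320  19:1538  20:985  21:838  22:1826  23:786
  24:735  25:997  26:1242  27:255  28:669  29:754  30:977  31:1888
  32:1554  33:864  34:1382  35:1670  36:1471  37:1368  38:539  39:995
  40:515  41:187  42:1678  43:421  44:1640
Giant step factor: 1353^(-45) ≡ 601 (mod 1979).
Scan 1814·601^i mod 1979 for i = 0, 1, …:
  i=0: 1814   i=1: 1764   i=2: 1399   i=3: 1703
Match at i=3, j=6: n = 3·45 + 6 = 141.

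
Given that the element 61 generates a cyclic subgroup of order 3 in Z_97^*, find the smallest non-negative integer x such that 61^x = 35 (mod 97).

Successive powers of 61 modulo 97:
  61^0=1  61^1=61  61^2=35
So 61^2 ≡ 35 (mod 97), giving x = 2.

2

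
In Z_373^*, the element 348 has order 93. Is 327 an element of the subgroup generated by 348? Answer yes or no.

327 ∈ ⟨348⟩ iff 327^93 ≡ 1 (mod 373), since |⟨348⟩| = 93.
327^93 mod 373 = 372.
Since 372 ≠ 1, 327 does not lie in the subgroup.

no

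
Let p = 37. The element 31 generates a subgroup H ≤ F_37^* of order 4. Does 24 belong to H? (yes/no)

no

24 ∈ ⟨31⟩ iff 24^4 ≡ 1 (mod 37), since |⟨31⟩| = 4.
24^4 mod 37 = 34.
Since 34 ≠ 1, 24 does not lie in the subgroup.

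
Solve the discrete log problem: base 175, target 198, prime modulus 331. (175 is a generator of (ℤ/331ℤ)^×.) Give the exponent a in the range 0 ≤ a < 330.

Baby-step giant-step with m = ceil(sqrt(330)) = 19.
Baby table (175^j mod 331 for j=0..18):
  0:1  1:175  2:173  3:154  4:139  5:162  6:215  7:222
  8:123  9:10  10:95  11:75  12:216  13:66  14:296  15:164
  16:234  17:237  18:100
Giant step factor: 175^(-19) ≡ 254 (mod 331).
Scan 198·254^i mod 331 for i = 0, 1, …:
  i=0: 198   i=1: 311   i=2: 216
Match at i=2, j=12: a = 2·19 + 12 = 50.

50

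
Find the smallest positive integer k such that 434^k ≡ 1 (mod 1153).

The order of 434 must divide p − 1 = 1152 = 2^7 · 3^2.
Divisors: 1, 2, 3, 4, 6, 8, 9, 12, 16, 18, 24, 32, 36, 48, 64, 72, 96, 128, 144, 192, 288, 384, 576, 1152.
Check each in increasing order: 434^1 ≡ 434;  434^2 ≡ 417;  434^3 ≡ 1110;  434^4 ≡ 939;  434^6 ≡ 696;  434^8 ≡ 829;  434^9 ≡ 50;  434^12 ≡ 156;  434^16 ≡ 53;  434^18 ≡ 194;  434^24 ≡ 123;  434^32 ≡ 503;  434^36 ≡ 740;  434^48 ≡ 140;  434^64 ≡ 502;  434^72 ≡ 1078;  434^96 ≡ 1152;  434^128 ≡ 650;  434^144 ≡ 1013;  434^192 ≡ 1.
Smallest exponent giving 1 is 192.

192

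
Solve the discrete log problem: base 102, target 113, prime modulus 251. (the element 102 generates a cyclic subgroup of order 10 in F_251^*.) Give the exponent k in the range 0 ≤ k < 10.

2

Successive powers of 102 modulo 251:
  102^0=1  102^1=102  102^2=113
So 102^2 ≡ 113 (mod 251), giving k = 2.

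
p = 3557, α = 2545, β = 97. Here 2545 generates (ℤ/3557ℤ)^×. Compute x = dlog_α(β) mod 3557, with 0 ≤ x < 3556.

Baby-step giant-step with m = ceil(sqrt(3556)) = 60.
Baby table (2545^j mod 3557 for j=0..59):
  0:1  1:2545  2:3285  3:1375  4:2844  5:3042  6:1858  7:1357
  8:3275  9:824  10:2007  11:3520  12:1874  13:2950  14:2480  15:1482
  16:1270  17:2394  18:3146  19:3320  20:1525  21:438  22:1369  23:1802
  24:1117  25:722  26:2078  27:2808  28:347  29:979  30:1655  31:487
  32:1579  33:2702  34:909  35:1355  36:1742  37:1368  38:2814  39:1389
  40:2904  41:2791  42:3323  43:2046  44:3179  45:1937  46:3220  47:3129
  48:2739  49:2592  50:1962  51:2819  52:3443  53:1544  54:2552  55:3315
  56:3028  57:1798  58:1608  59:1810
Giant step factor: 2545^(-60) ≡ 2951 (mod 3557).
Scan 97·2951^i mod 3557 for i = 0, 1, …:
  i=0: 97   i=1: 1687   i=2: 2094   i=3: 885
  i=4: 797   i=5: 770   i=6: 2904
Match at i=6, j=40: x = 6·60 + 40 = 400.

400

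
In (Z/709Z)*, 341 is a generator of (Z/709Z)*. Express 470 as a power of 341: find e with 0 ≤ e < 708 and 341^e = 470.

Baby-step giant-step with m = ceil(sqrt(708)) = 27.
Baby table (341^j mod 709 for j=0..26):
  0:1  1:341  2:5  3:287  4:25  5:17  6:125  7:85
  8:625  9:425  10:289  11:707  12:27  13:699  14:135  15:659
  16:675  17:459  18:539  19:168  20:568  21:131  22:4  23:655
  24:20  25:439  26:100
Giant step factor: 341^(-27) ≡ 73 (mod 709).
Scan 470·73^i mod 709 for i = 0, 1, …:
  i=0: 470   i=1: 278   i=2: 442   i=3: 361
  i=4: 120   i=5: 252   i=6: 671   i=7: 62
  i=8: 272   i=9: 4
Match at i=9, j=22: e = 9·27 + 22 = 265.

265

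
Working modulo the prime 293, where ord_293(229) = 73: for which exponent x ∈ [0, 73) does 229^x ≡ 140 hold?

16

Successive powers of 229 modulo 293:
  229^0=1  229^1=229  229^2=287  229^3=91  229^4=36  229^5=40
  229^6=77  229^7=53  229^8=124  229^9=268  229^10=135  229^11=150
  229^12=69  229^13=272  229^14=172  229^15=126  229^16=140
So 229^16 ≡ 140 (mod 293), giving x = 16.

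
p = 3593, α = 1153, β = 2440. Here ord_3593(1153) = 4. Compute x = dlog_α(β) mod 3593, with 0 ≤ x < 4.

3

Successive powers of 1153 modulo 3593:
  1153^0=1  1153^1=1153  1153^2=3592  1153^3=2440
So 1153^3 ≡ 2440 (mod 3593), giving x = 3.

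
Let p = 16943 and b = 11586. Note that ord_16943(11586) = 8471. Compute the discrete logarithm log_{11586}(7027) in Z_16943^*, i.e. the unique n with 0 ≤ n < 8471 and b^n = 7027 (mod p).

4705

Baby-step giant-step with m = ceil(sqrt(8471)) = 93.
Baby table (11586^j mod 16943 for j=0..92):
  0:1  1:11586  2:12950  3:8435  4:686  5:1729  6:5568  7:8847
  8:13135  9:84  10:7473  11:3448  12:13877  13:6795  14:9692  15:10251
  16:14599  17:2045  18:7056  19:841  20:1601  21:13544  22:11661  23:864
  24:13934  25:6420  26:2350  27:16642  28:2872  29:15883  30:2515  31:13773
  32:4804  33:1389  34:14047  35:11027  36:8602  37:4046  38:12618  39:7944
  40:4808  41:13847  42:15018  43:10881  44:11346  45:10962  46:1004  47:9446
  48:6519  49:14183  50:11024  51:7730  52:16025  53:4256  54:5886  55:16564
  56:14086  57:5420  58:5362  59:11094  60:5486  61:7603  62:1701  63:3077
  64:2050  65:14157  66:14762  67:9890  68:31  69:3363  70:11761  71:7340
  72:4323  73:2770  74:3178  75:3169  76:553  77:2604  78:11404  79:5230
  80:6612  81:7329  82:12421  83:12807  84:12051  85:12566  86:15420  87:9128
  88:15745  89:13232  90:5688  91:9841  92:8379
Giant step factor: 11586^(-93) ≡ 7663 (mod 16943).
Scan 7027·7663^i mod 16943 for i = 0, 1, …:
  i=0: 7027   i=1: 3047   i=2: 1707   i=3: 745
  i=4: 16087   i=5: 14356   i=6: 16072   i=7: 1069
  i=8: 8278   i=9: 16665     …   i=49: 1656
  i=50: 16564
Match at i=50, j=55: n = 50·93 + 55 = 4705.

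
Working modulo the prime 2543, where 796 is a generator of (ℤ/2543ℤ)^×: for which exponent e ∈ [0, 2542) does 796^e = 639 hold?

1489

Baby-step giant-step with m = ceil(sqrt(2542)) = 51.
Baby table (796^j mod 2543 for j=0..50):
  0:1  1:796  2:409  3:60  4:1986  5:1653  6:1057  7:2182
  8:3  9:2388  10:1227  11:180  12:872  13:2416  14:628  15:1460
  16:9  17:2078  18:1138  19:540  20:73  21:2162  22:1884  23:1837
  24:27  25:1148  26:871  27:1620  28:219  29:1400  30:566  31:425
  32:81  33:901  34:70  35:2317  36:657  37:1657  38:1698  39:1275
  40:243  41:160  42:210  43:1865  44:1971  45:2428  46:8  47:1282
  48:729  49:480  50:630
Giant step factor: 796^(-51) ≡ 1274 (mod 2543).
Scan 639·1274^i mod 2543 for i = 0, 1, …:
  i=0: 639   i=1: 326   i=2: 815   i=3: 766
  i=4: 1915   i=5: 973   i=6: 1161   i=7: 1631
  i=8: 263   i=9: 1929     …   i=28: 1508
  i=29: 1227
Match at i=29, j=10: e = 29·51 + 10 = 1489.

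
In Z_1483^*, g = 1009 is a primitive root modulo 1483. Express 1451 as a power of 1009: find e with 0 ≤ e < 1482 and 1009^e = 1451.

778

Baby-step giant-step with m = ceil(sqrt(1482)) = 39.
Baby table (1009^j mod 1483 for j=0..38):
  0:1  1:1009  2:743  3:772  4:373  5:1158  6:1301  7:254
  8:1210  9:381  10:332  11:1313  12:498  13:1228  14:747  15:359
  16:379  17:1280  18:1310  19:437  20:482  21:1397  22:723  23:1354
  24:343  25:548  26:1256  27:822  28:401  29:1233  30:1343  31:1108
  32:1273  33:179  34:1168  35:1010  36:269  37:32  38:1145
Giant step factor: 1009^(-39) ≡ 896 (mod 1483).
Scan 1451·896^i mod 1483 for i = 0, 1, …:
  i=0: 1451   i=1: 988   i=2: 1380   i=3: 1141
  i=4: 549   i=5: 1031   i=6: 1350   i=7: 955
  i=8: 1472   i=9: 525     …   i=18: 53
  i=19: 32
Match at i=19, j=37: e = 19·39 + 37 = 778.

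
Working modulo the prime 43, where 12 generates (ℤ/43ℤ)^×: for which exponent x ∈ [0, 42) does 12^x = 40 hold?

Baby-step giant-step with m = ceil(sqrt(42)) = 7.
Baby table (12^j mod 43 for j=0..6):
  0:1  1:12  2:15  3:8  4:10  5:34  6:21
Giant step factor: 12^(-7) ≡ 7 (mod 43).
Scan 40·7^i mod 43 for i = 0, 1, …:
  i=0: 40   i=1: 22   i=2: 25   i=3: 3
  i=4: 21
Match at i=4, j=6: x = 4·7 + 6 = 34.

34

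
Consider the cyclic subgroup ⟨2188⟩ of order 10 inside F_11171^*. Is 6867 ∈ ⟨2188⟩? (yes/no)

yes

6867 ∈ ⟨2188⟩ iff 6867^10 ≡ 1 (mod 11171), since |⟨2188⟩| = 10.
6867^10 mod 11171 = 1.
Since 1 = 1, 6867 lies in the subgroup.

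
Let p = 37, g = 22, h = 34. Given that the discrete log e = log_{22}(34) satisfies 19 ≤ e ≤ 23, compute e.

Compute 22^19 mod 37 = 15, then multiply by 22 repeatedly:
  22^19=15  22^20=34
Found 34 at exponent 20.

20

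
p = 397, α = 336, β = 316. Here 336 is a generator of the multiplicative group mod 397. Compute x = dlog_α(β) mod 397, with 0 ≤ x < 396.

230

Baby-step giant-step with m = ceil(sqrt(396)) = 20.
Baby table (336^j mod 397 for j=0..19):
  0:1  1:336  2:148  3:103  4:69  5:158  6:287  7:358
  8:394  9:183  10:350  11:88  12:190  13:320  14:330  15:117
  16:9  17:245  18:141  19:133
Giant step factor: 336^(-20) ≡ 218 (mod 397).
Scan 316·218^i mod 397 for i = 0, 1, …:
  i=0: 316   i=1: 207   i=2: 265   i=3: 205
  i=4: 226   i=5: 40   i=6: 383   i=7: 124
  i=8: 36   i=9: 305   i=10: 191   i=11: 350
Match at i=11, j=10: x = 11·20 + 10 = 230.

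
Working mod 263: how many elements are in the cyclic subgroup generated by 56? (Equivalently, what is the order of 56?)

262

The order of 56 must divide p − 1 = 262 = 2 · 131.
Divisors: 1, 2, 131, 262.
Check each in increasing order: 56^1 ≡ 56;  56^2 ≡ 243;  56^131 ≡ 262;  56^262 ≡ 1.
Smallest exponent giving 1 is 262.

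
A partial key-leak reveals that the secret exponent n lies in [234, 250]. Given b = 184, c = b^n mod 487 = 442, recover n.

242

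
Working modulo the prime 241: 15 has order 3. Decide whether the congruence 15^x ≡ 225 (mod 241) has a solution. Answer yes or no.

yes

⟨15⟩ has order 3; its elements mod 241 are {1, 15, 225}.
225 is in this set.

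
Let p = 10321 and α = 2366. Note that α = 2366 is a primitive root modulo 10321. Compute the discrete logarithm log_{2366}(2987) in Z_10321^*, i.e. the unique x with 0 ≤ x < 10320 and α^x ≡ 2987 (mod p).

4644

Baby-step giant-step with m = ceil(sqrt(10320)) = 102.
Baby table (2366^j mod 10321 for j=0..101):
  0:1  1:2366  2:3974  3:53  4:1546  5:4202  6:2809  7:9691
  8:5965  9:4383  10:7894  11:6515  12:5237  13:5542  14:4702  15:9215
  16:4738  17:1502  18:3308  19:3410  20:7359  21:10188  22:5273  23:8150
  24:3272  25:802  26:8789  27:8280  28:1222  29:1372  30:5358  31:2840
  32:469  33:5307  34:6026  35:4215  36:2604  37:9748  38:6654  39:3839
  40:594  41:1748  42:7368  43:519  44:10076  45:8627  46:6865  47:7657
  48:3107  49:2610  50:3302  51:9856  52:4157  53:9870  54:6318  55:3580
  56:7060  57:4582  58:3962  59:2624  60:5463  61:3566  62:4899  63:551
  64:3220  65:1622  66:8561  67:5524  68:3398  69:9930  70:3784  71:4637
  72:10240  73:4453  74:8378  75:6028  76:8947  77:231  78:9854  79:9746
  80:1922  81:6212  82:488  83:8977  84:9285  85:5222  86:1015  87:7018
  88:8420  89:2190  90:398  91:2457  92:2539  93:452  94:6369  95:394
  96:3314  97:7285  98:240  99:185  100:4228  101:2399
Giant step factor: 2366^(-102) ≡ 20 (mod 10321).
Scan 2987·20^i mod 10321 for i = 0, 1, …:
  i=0: 2987   i=1: 8135   i=2: 7885   i=3: 2885
  i=4: 6095   i=5: 8369   i=6: 2244   i=7: 3596
  i=8: 9994   i=9: 3781     …   i=44: 1348
  i=45: 6318
Match at i=45, j=54: x = 45·102 + 54 = 4644.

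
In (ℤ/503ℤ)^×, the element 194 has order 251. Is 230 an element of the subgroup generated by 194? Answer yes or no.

230 ∈ ⟨194⟩ iff 230^251 ≡ 1 (mod 503), since |⟨194⟩| = 251.
230^251 mod 503 = 502.
Since 502 ≠ 1, 230 does not lie in the subgroup.

no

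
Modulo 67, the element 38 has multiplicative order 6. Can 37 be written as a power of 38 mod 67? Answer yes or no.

37 ∈ ⟨38⟩ iff 37^6 ≡ 1 (mod 67), since |⟨38⟩| = 6.
37^6 mod 67 = 1.
Since 1 = 1, 37 lies in the subgroup.

yes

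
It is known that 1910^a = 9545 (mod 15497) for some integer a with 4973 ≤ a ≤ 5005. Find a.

Compute 1910^4973 mod 15497 = 10232, then multiply by 1910 repeatedly:
  1910^4973=10232  1910^4974=1403  1910^4975=14246  1910^4976=12625  1910^4977=418
  1910^4978=8033  1910^4979=1000  1910^4980=3869  1910^4981=13218  1910^4982=1767
  1910^4983=12121  1910^4984=14089  1910^4985=7198  1910^4986=2341  1910^4987=8174
  1910^4988=6861  1910^4989=9545
Found 9545 at exponent 4989.

4989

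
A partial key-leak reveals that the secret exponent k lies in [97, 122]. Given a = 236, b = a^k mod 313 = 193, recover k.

107

Compute 236^97 mod 313 = 63, then multiply by 236 repeatedly:
  236^97=63  236^98=157  236^99=118  236^100=304  236^101=67
  236^102=162  236^103=46  236^104=214  236^105=111  236^106=217
  236^107=193
Found 193 at exponent 107.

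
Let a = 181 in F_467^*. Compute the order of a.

466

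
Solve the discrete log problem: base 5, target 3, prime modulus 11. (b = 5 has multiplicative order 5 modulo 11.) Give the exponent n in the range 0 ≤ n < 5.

Successive powers of 5 modulo 11:
  5^0=1  5^1=5  5^2=3
So 5^2 ≡ 3 (mod 11), giving n = 2.

2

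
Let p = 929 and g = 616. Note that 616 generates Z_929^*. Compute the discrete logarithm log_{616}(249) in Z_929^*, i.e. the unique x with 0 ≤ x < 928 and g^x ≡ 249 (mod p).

Baby-step giant-step with m = ceil(sqrt(928)) = 31.
Baby table (616^j mod 929 for j=0..30):
  0:1  1:616  2:424  3:135  4:479  5:571  6:574  7:564
  8:907  9:383  10:891  11:746  12:610  13:444  14:378  15:598
  16:484  17:864  18:836  19:310  20:515  21:451  22:45  23:779
  24:500  25:501  26:188  27:612  28:747  29:297  30:868
Giant step factor: 616^(-31) ≡ 431 (mod 929).
Scan 249·431^i mod 929 for i = 0, 1, …:
  i=0: 249   i=1: 484
Match at i=1, j=16: x = 1·31 + 16 = 47.

47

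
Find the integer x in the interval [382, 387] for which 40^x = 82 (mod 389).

385

Compute 40^382 mod 389 = 111, then multiply by 40 repeatedly:
  40^382=111  40^383=161  40^384=216  40^385=82
Found 82 at exponent 385.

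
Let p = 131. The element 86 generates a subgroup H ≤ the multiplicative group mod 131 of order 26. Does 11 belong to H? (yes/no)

11 ∈ ⟨86⟩ iff 11^26 ≡ 1 (mod 131), since |⟨86⟩| = 26.
11^26 mod 131 = 53.
Since 53 ≠ 1, 11 does not lie in the subgroup.

no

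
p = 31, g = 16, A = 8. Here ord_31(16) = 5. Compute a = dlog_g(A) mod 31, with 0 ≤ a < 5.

2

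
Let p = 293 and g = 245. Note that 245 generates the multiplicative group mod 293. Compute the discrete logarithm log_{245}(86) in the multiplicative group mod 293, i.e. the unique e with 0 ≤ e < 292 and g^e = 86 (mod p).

Successive powers of 245 modulo 293:
  245^0=1  245^1=245  245^2=253  245^3=162  245^4=135  245^5=259
  245^6=167  245^7=188  245^8=59  245^9=98  245^10=277  245^11=182
  245^12=54  245^13=45  245^14=184  245^15=251  245^16=258  245^17=215
  245^18=228  245^19=190  245^20=256  245^21=18  245^22=15  245^23=159
  245^24=279  245^25=86
So 245^25 ≡ 86 (mod 293), giving e = 25.

25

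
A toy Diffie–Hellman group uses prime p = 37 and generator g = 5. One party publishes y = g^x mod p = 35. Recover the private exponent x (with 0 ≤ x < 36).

29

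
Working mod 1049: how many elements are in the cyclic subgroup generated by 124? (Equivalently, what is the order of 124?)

The order of 124 must divide p − 1 = 1048 = 2^3 · 131.
Divisors: 1, 2, 4, 8, 131, 262, 524, 1048.
Check each in increasing order: 124^1 ≡ 124;  124^2 ≡ 690;  124^4 ≡ 903;  124^8 ≡ 336;  124^131 ≡ 461;  124^262 ≡ 623;  124^524 ≡ 1048;  124^1048 ≡ 1.
Smallest exponent giving 1 is 1048.

1048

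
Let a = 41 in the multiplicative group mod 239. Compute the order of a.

238

The order of 41 must divide p − 1 = 238 = 2 · 7 · 17.
Divisors: 1, 2, 7, 14, 17, 34, 119, 238.
Check each in increasing order: 41^1 ≡ 41;  41^2 ≡ 8;  41^7 ≡ 199;  41^14 ≡ 166;  41^17 ≡ 195;  41^34 ≡ 24;  41^119 ≡ 238;  41^238 ≡ 1.
Smallest exponent giving 1 is 238.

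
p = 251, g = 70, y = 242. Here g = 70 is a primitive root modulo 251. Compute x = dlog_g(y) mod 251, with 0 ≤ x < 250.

39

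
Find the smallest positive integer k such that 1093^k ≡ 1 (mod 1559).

The order of 1093 must divide p − 1 = 1558 = 2 · 19 · 41.
Divisors: 1, 2, 19, 38, 41, 82, 779, 1558.
Check each in increasing order: 1093^1 ≡ 1093;  1093^2 ≡ 455;  1093^19 ≡ 118;  1093^38 ≡ 1452;  1093^41 ≡ 642;  1093^82 ≡ 588;  1093^779 ≡ 1558;  1093^1558 ≡ 1.
Smallest exponent giving 1 is 1558.

1558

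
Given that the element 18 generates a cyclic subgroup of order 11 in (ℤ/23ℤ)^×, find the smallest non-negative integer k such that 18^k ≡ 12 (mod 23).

9

Successive powers of 18 modulo 23:
  18^0=1  18^1=18  18^2=2  18^3=13  18^4=4  18^5=3
  18^6=8  18^7=6  18^8=16  18^9=12
So 18^9 ≡ 12 (mod 23), giving k = 9.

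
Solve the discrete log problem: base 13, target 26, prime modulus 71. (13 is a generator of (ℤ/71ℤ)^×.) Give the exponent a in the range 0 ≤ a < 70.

55

Baby-step giant-step with m = ceil(sqrt(70)) = 9.
Baby table (13^j mod 71 for j=0..8):
  0:1  1:13  2:27  3:67  4:19  5:34  6:16  7:66
  8:6
Giant step factor: 13^(-9) ≡ 61 (mod 71).
Scan 26·61^i mod 71 for i = 0, 1, …:
  i=0: 26   i=1: 24   i=2: 44   i=3: 57
  i=4: 69   i=5: 20   i=6: 13
Match at i=6, j=1: a = 6·9 + 1 = 55.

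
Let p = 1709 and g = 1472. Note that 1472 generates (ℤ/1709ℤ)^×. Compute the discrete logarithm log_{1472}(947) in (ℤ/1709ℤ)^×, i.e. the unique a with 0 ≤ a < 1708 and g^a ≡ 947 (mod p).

Baby-step giant-step with m = ceil(sqrt(1708)) = 42.
Baby table (1472^j mod 1709 for j=0..41):
  0:1  1:1472  2:1481  3:1057  4:714  5:1682  6:1272  7:1029
  8:514  9:1230  10:729  11:1545  12:1270  13:1503  14:970  15:825
  16:1010  17:1599  18:435  19:1154  20:1651  21:74  22:1261  23:218
  24:1313  25:1566  26:1420  27:133  28:950  29:438  30:443  31:967
  32:1536  33:1694  34:137  35:2  36:1235  37:1253  38:405  39:1428
  40:1655  41:835
Giant step factor: 1472^(-42) ≡ 1092 (mod 1709).
Scan 947·1092^i mod 1709 for i = 0, 1, …:
  i=0: 947   i=1: 179   i=2: 642   i=3: 374
  i=4: 1666   i=5: 896   i=6: 884   i=7: 1452
  i=8: 1341   i=9: 1468     …   i=25: 761
  i=26: 438
Match at i=26, j=29: a = 26·42 + 29 = 1121.

1121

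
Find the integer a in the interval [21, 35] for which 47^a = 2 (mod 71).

24

Compute 47^21 mod 71 = 17, then multiply by 47 repeatedly:
  47^21=17  47^22=18  47^23=65  47^24=2
Found 2 at exponent 24.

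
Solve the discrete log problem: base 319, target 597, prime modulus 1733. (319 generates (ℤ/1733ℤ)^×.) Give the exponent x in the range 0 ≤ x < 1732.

Baby-step giant-step with m = ceil(sqrt(1732)) = 42.
Baby table (319^j mod 1733 for j=0..41):
  0:1  1:319  2:1247  3:936  4:508  5:883  6:931  7:646
  8:1580  9:1450  10:1572  11:631  12:261  13:75  14:1396  15:1676
  16:880  17:1707  18:371  19:505  20:1659  21:656  22:1304  23:56
  24:534  25:512  26:426  27:720  28:924  29:146  30:1516  31:97
  32:1482  33:1382  34:676  35:752  36:734  37:191  38:274  39:756
  40:277  41:1713
Giant step factor: 319^(-42) ≡ 135 (mod 1733).
Scan 597·135^i mod 1733 for i = 0, 1, …:
  i=0: 597   i=1: 877   i=2: 551   i=3: 1599
  i=4: 973   i=5: 1380   i=6: 869   i=7: 1204
  i=8: 1371   i=9: 1387     …   i=40: 944
  i=41: 931
Match at i=41, j=6: x = 41·42 + 6 = 1728.

1728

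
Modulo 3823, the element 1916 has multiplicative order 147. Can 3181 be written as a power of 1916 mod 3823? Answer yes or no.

3181 ∈ ⟨1916⟩ iff 3181^147 ≡ 1 (mod 3823), since |⟨1916⟩| = 147.
3181^147 mod 3823 = 1.
Since 1 = 1, 3181 lies in the subgroup.

yes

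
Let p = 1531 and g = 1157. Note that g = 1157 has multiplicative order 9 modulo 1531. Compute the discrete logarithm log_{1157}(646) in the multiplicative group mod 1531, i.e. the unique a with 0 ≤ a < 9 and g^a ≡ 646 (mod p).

3

Successive powers of 1157 modulo 1531:
  1157^0=1  1157^1=1157  1157^2=555  1157^3=646
So 1157^3 ≡ 646 (mod 1531), giving a = 3.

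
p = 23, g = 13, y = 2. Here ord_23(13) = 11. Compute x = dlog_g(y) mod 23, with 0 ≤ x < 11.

Successive powers of 13 modulo 23:
  13^0=1  13^1=13  13^2=8  13^3=12  13^4=18  13^5=4
  13^6=6  13^7=9  13^8=2
So 13^8 ≡ 2 (mod 23), giving x = 8.

8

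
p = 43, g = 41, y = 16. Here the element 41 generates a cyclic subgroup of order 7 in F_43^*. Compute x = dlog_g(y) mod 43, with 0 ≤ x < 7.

Successive powers of 41 modulo 43:
  41^0=1  41^1=41  41^2=4  41^3=35  41^4=16
So 41^4 ≡ 16 (mod 43), giving x = 4.

4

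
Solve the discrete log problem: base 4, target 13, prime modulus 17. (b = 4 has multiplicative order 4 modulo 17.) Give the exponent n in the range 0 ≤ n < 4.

Successive powers of 4 modulo 17:
  4^0=1  4^1=4  4^2=16  4^3=13
So 4^3 ≡ 13 (mod 17), giving n = 3.

3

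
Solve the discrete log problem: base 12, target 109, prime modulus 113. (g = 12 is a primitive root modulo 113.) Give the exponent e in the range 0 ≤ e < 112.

48

Baby-step giant-step with m = ceil(sqrt(112)) = 11.
Baby table (12^j mod 113 for j=0..10):
  0:1  1:12  2:31  3:33  4:57  5:6  6:72  7:73
  8:85  9:3  10:36
Giant step factor: 12^(-11) ≡ 96 (mod 113).
Scan 109·96^i mod 113 for i = 0, 1, …:
  i=0: 109   i=1: 68   i=2: 87   i=3: 103
  i=4: 57
Match at i=4, j=4: e = 4·11 + 4 = 48.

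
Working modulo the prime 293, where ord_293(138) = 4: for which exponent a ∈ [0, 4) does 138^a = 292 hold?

2

Successive powers of 138 modulo 293:
  138^0=1  138^1=138  138^2=292
So 138^2 ≡ 292 (mod 293), giving a = 2.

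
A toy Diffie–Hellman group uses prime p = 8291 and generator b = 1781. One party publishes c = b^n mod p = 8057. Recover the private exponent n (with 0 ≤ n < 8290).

Baby-step giant-step with m = ceil(sqrt(8290)) = 92.
Baby table (1781^j mod 8291 for j=0..91):
  0:1  1:1781  2:4799  3:7289  4:6294  5:182  6:793  7:2863
  8:38  9:1350  10:8251  11:3379  12:7024  13:6916  14:5261  15:1011
  16:1444  17:1554  18:6771  19:4037  20:1600  21:5787  22:934  23:5254
  24:5126  25:1015  26:277  27:4168  28:2763  29:4340  30:2328  31:668
  32:4095  33:5406  34:2235  35:855  36:5502  37:7391  38:5554  39:511
  40:6372  41:6444  42:2020  43:7617  44:1801  45:7255  46:3777  47:2836
  48:1697  49:4433  50:2141  51:7552  52:2110  53:2087  54:2579  55:8276
  56:6449  57:2634  58:6739  59:5082  60:5561  61:4687  62:6801  63:7721
  64:4623  65:600  66:7352  67:2423  68:4043  69:3995  70:1417  71:3213
  72:1563  73:6218  74:5773  75:873  76:4396  77:2572  78:4100  79:6020
  80:1357  81:4136  82:3808  83:10  84:1228  85:6535  86:6562  87:4903
  88:1820  89:7930  90:3757  91:380
Giant step factor: 1781^(-92) ≡ 8100 (mod 8291).
Scan 8057·8100^i mod 8291 for i = 0, 1, …:
  i=0: 8057   i=1: 3239   i=2: 3176   i=3: 6918
  i=4: 5222   i=5: 5809   i=6: 1475   i=7: 169
  i=8: 885   i=9: 5076     …   i=33: 901
  i=34: 2020
Match at i=34, j=42: n = 34·92 + 42 = 3170.

3170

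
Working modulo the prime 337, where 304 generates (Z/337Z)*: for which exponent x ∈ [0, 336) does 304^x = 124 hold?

Baby-step giant-step with m = ceil(sqrt(336)) = 19.
Baby table (304^j mod 337 for j=0..18):
  0:1  1:304  2:78  3:122  4:18  5:80  6:56  7:174
  8:324  9:92  10:334  11:99  12:103  13:308  14:283  15:97
  16:169  17:152  18:39
Giant step factor: 304^(-19) ≡ 221 (mod 337).
Scan 124·221^i mod 337 for i = 0, 1, …:
  i=0: 124   i=1: 107   i=2: 57   i=3: 128
  i=4: 317   i=5: 298   i=6: 143   i=7: 262
  i=8: 275   i=9: 115     …   i=13: 188
  i=14: 97
Match at i=14, j=15: x = 14·19 + 15 = 281.

281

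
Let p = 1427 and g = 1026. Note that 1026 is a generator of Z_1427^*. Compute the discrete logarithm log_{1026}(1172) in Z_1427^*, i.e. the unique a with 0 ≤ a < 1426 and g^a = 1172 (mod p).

Baby-step giant-step with m = ceil(sqrt(1426)) = 38.
Baby table (1026^j mod 1427 for j=0..37):
  0:1  1:1026  2:977  3:648  4:1293  5:935  6:366  7:215
  8:832  9:286  10:901  11:1157  12:1245  13:205  14:561  15:505
  16:129  17:1070  18:457  19:826  20:1265  21:747  22:123  23:622
  24:303  25:1219  26:642  27:845  28:781  29:759  30:1019  31:930
  32:944  33:1038  34:446  35:956  36:507  37:754
Giant step factor: 1026^(-38) ≡ 1150 (mod 1427).
Scan 1172·1150^i mod 1427 for i = 0, 1, …:
  i=0: 1172   i=1: 712   i=2: 1129   i=3: 1207
  i=4: 1006   i=5: 1030   i=6: 90   i=7: 756
  i=8: 357   i=9: 1001     …   i=26: 167
  i=27: 832
Match at i=27, j=8: a = 27·38 + 8 = 1034.

1034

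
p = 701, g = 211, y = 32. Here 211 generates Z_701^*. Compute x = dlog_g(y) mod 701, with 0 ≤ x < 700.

285

Baby-step giant-step with m = ceil(sqrt(700)) = 27.
Baby table (211^j mod 701 for j=0..26):
  0:1  1:211  2:358  3:531  4:582  5:127  6:159  7:602
  8:141  9:309  10:6  11:565  12:45  13:382  14:688  15:61
  16:253  17:107  18:145  19:452  20:36  21:586  22:270  23:189
  24:623  25:366  26:116
Giant step factor: 211^(-27) ≡ 499 (mod 701).
Scan 32·499^i mod 701 for i = 0, 1, …:
  i=0: 32   i=1: 546   i=2: 466   i=3: 503
  i=4: 39   i=5: 534   i=6: 86   i=7: 153
  i=8: 639   i=9: 607   i=10: 61
Match at i=10, j=15: x = 10·27 + 15 = 285.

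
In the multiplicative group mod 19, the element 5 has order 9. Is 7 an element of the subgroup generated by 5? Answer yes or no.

yes

7 ∈ ⟨5⟩ iff 7^9 ≡ 1 (mod 19), since |⟨5⟩| = 9.
7^9 mod 19 = 1.
Since 1 = 1, 7 lies in the subgroup.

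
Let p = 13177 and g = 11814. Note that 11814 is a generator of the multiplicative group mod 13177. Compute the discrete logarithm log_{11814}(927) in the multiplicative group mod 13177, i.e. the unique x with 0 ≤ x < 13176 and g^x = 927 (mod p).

Baby-step giant-step with m = ceil(sqrt(13176)) = 115.
Baby table (11814^j mod 13177 for j=0..114):
  0:1  1:11814  2:12989  3:5881  4:8990  5:1240  6:9713  7:4066
  8:5559  9:13035  10:9068  11:342  12:8226  13:1589  14:8398  15:4339
  16:2416  17:1242  18:6987  19:3690  20:4144  21:4661  22:11548  23:6591
  24:3181  25:12707  26:8114  27:9298  28:3100  29:4517  30:10165  31:7309
  32:12822  33:9493  34:855  35:7388  36:10561  37:7818  38:4259  39:6040
  40:3105  41:10879  42:9225  43:10360  44:5064  45:2516  46:9889  47:1364
  48:12002  49:7108  50:10068  51:7750  52:4704  53:5647  54:11684  55:5701
  56:3967  57:8726  58:5293  59:6637  60:6368  61:4059  62:1923  63:1174
  64:7432  65:3297  66:12723  67:12660  68:6290  69:4957  70:3410  71:3651
  72:4593  73:11993  74:6198  75:11760  76:7529  77:2856  78:7664  79:3329
  80:8638  81:6644  82:10004  83:2743  84:3559  85:11396  86:2935  87:5403
  88:1654  89:12042  90:5296  91:2548  92:5804  93:8525  94:2539  95:4894
  96:10217  97:2318  98:3046  99:12234  100:7140  101:5983  102:1734  103:8418
  104:3433  105:11833  106:269  107:2309  108:2136  109:749  110:6919  111:4135
  112:3751  113:63  114:6370
Giant step factor: 11814^(-115) ≡ 6890 (mod 13177).
Scan 927·6890^i mod 13177 for i = 0, 1, …:
  i=0: 927   i=1: 9362   i=2: 2765   i=3: 10085
  i=4: 3329
Match at i=4, j=79: x = 4·115 + 79 = 539.

539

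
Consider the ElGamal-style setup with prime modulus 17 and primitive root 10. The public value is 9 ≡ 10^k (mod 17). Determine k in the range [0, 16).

6

Successive powers of 10 modulo 17:
  10^0=1  10^1=10  10^2=15  10^3=14  10^4=4  10^5=6
  10^6=9
So 10^6 ≡ 9 (mod 17), giving k = 6.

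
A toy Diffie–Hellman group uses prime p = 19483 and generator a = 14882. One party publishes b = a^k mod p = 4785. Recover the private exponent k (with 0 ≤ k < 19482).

Baby-step giant-step with m = ceil(sqrt(19482)) = 140.
Baby table (14882^j mod 19483 for j=0..139):
  0:1  1:14882  2:10663  3:17214  4:16264  5:3539  6:4849  7:17269
  8:16488  9:5514  10:16435  11:15571  12:16303  13:18930  14:11563  15:6710
  16:7845  17:7154  18:10716  19:7157  20:16396  21:180  22:9589  23:10006
  24:723  25:5070  26:13564  27:15568  28:10623  29:6424  30:18370  31:16367
  32:16711  33:12090  34:17358  35:16142  36:19337  37:9324  38:1842  39:63
  40:2382  41:9347  42:12917  43:11516  44:8644  45:13242  46:16382  47:6145
  48:16171  49:2806  50:6823  51:13973  52:4127  53:7598  54:13587  55:7160
  56:2593  57:12686  58:2782  59:349  60:11340  61:134  62:6922  63:6583
  64:7682  65:16763  66:6634  67:6827  68:15052  69:7813  70:18005  71:711
  72:1833  73:2506  74:3830  75:10285  76:2922  77:18631  78:3969  79:13685
  80:4371  81:14968  82:4637  83:18531  84:15960  85:18950  86:16958  87:5657
  88:1431  89:1223  90:3564  91:6722  92:11082  93:18212  94:2971  95:7495
  96:415  97:19402  98:2504  99:13032  100:8442  101:7460  102:5586  103:16374
  104:3987  105:8799  106:1475  107:13092  108:5144  109:4301  110:5827  111:18064
  112:2014  113:7494  114:5016  115:8739  116:4773  117:16251  118:4903  119:2611
  120:7800  121:19369  122:17956  123:11847  124:5387  125:16272  126:5697  127:12221
  128:18600  129:10219  130:14343  131:16261  132:17342  133:11826  134:4593  135:6662
  136:14380  137:1888  138:2730  139:5805
Giant step factor: 14882^(-140) ≡ 13160 (mod 19483).
Scan 4785·13160^i mod 19483 for i = 0, 1, …:
  i=0: 4785   i=1: 1544   i=2: 17754   i=3: 2504
Match at i=3, j=98: k = 3·140 + 98 = 518.

518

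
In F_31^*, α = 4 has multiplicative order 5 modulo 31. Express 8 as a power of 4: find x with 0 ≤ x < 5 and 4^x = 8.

4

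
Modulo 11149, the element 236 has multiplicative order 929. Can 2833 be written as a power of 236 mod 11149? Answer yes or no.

yes

2833 ∈ ⟨236⟩ iff 2833^929 ≡ 1 (mod 11149), since |⟨236⟩| = 929.
2833^929 mod 11149 = 1.
Since 1 = 1, 2833 lies in the subgroup.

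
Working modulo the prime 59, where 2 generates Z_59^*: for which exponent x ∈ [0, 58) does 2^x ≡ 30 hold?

Baby-step giant-step with m = ceil(sqrt(58)) = 8.
Baby table (2^j mod 59 for j=0..7):
  0:1  1:2  2:4  3:8  4:16  5:32  6:5  7:10
Giant step factor: 2^(-8) ≡ 3 (mod 59).
Scan 30·3^i mod 59 for i = 0, 1, …:
  i=0: 30   i=1: 31   i=2: 34   i=3: 43
  i=4: 11   i=5: 33   i=6: 40   i=7: 2
Match at i=7, j=1: x = 7·8 + 1 = 57.

57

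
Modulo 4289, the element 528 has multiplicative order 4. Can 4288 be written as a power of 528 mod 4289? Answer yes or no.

4288 ∈ ⟨528⟩ iff 4288^4 ≡ 1 (mod 4289), since |⟨528⟩| = 4.
4288^4 mod 4289 = 1.
Since 1 = 1, 4288 lies in the subgroup.

yes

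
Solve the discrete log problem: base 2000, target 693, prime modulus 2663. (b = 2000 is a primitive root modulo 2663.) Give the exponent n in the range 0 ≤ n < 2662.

867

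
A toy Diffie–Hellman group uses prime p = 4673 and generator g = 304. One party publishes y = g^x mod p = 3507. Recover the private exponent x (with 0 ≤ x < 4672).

Baby-step giant-step with m = ceil(sqrt(4672)) = 69.
Baby table (304^j mod 4673 for j=0..68):
  0:1  1:304  2:3629  3:388  4:1127  5:1479  6:1008  7:2687
  8:3746  9:3245  10:477  11:145  12:2023  13:2829  14:184  15:4533
  16:4170  17:1297  18:1756  19:1102  20:3225  21:3743  22:2333  23:3609
  24:3654  25:3315  26:3065  27:1833  28:1145  29:2278  30:908  31:325
  32:667  33:1829  34:4602  35:1781  36:4029  37:490  38:4097  39:2470
  40:3200  41:816  42:395  43:3255  44:3517  45:3724  46:1230  47:80
  48:955  49:594  50:3002  51:1373  52:1495  53:1199  54:2  55:608
  56:2585  57:776  58:2254  59:2958  60:2016  61:701  62:2819  63:1817
  64:954  65:290  66:4046  67:985  68:368
Giant step factor: 304^(-69) ≡ 2954 (mod 4673).
Scan 3507·2954^i mod 4673 for i = 0, 1, …:
  i=0: 3507   i=1: 4310   i=2: 2488   i=3: 3596
  i=4: 855   i=5: 2250   i=6: 1494   i=7: 1964
  i=8: 2463   i=9: 4514     …   i=27: 1957
  i=28: 477
Match at i=28, j=10: x = 28·69 + 10 = 1942.

1942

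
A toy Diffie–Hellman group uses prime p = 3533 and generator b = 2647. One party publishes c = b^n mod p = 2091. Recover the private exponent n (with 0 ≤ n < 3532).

Baby-step giant-step with m = ceil(sqrt(3532)) = 60.
Baby table (2647^j mod 3533 for j=0..59):
  0:1  1:2647  2:670  3:3457  4:209  5:2075  6:2243  7:1781
  8:1285  9:2649  10:2431  11:1264  12:57  13:2493  14:2860  15:2734
  16:1314  17:1686  18:663  19:2593  20:2585  21:2607  22:780  23:1388
  24:3249  25:781  26:502  27:386  28:705  29:711  30:2461  31:2948
  32:2492  33:213  34:2064  35:1390  36:1477  37:2121  38:350  39:804
  40:1322  41:1664  42:2490  43:1985  44:724  45:1542  46:1059  47:1504
  48:2930  49:775  50:2285  51:3432  52:1161  53:2990  54:610  55:89
  56:2405  57:3102  58:302  59:936
Giant step factor: 2647^(-60) ≡ 1201 (mod 3533).
Scan 2091·1201^i mod 3533 for i = 0, 1, …:
  i=0: 2091   i=1: 2861   i=2: 1985
Match at i=2, j=43: n = 2·60 + 43 = 163.

163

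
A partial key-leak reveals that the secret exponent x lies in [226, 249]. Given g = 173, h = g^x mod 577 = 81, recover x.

240

Compute 173^226 mod 577 = 418, then multiply by 173 repeatedly:
  173^226=418  173^227=189  173^228=385  173^229=250  173^230=552
  173^231=291  173^232=144  173^233=101  173^234=163  173^235=503
  173^236=469  173^237=357  173^238=22  173^239=344  173^240=81
Found 81 at exponent 240.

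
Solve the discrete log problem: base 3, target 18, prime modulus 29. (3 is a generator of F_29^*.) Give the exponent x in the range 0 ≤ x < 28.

19

Successive powers of 3 modulo 29:
  3^0=1  3^1=3  3^2=9  3^3=27  3^4=23  3^5=11
  3^6=4  3^7=12  3^8=7  3^9=21  3^10=5  3^11=15
  3^12=16  3^13=19  3^14=28  3^15=26  3^16=20  3^17=2
  3^18=6  3^19=18
So 3^19 ≡ 18 (mod 29), giving x = 19.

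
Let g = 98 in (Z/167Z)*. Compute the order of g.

83

The order of 98 must divide p − 1 = 166 = 2 · 83.
Divisors: 1, 2, 83, 166.
Check each in increasing order: 98^1 ≡ 98;  98^2 ≡ 85;  98^83 ≡ 1.
Smallest exponent giving 1 is 83.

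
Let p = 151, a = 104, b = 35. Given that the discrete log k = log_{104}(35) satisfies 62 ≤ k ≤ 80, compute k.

Compute 104^62 mod 151 = 5, then multiply by 104 repeatedly:
  104^62=5  104^63=67  104^64=22  104^65=23  104^66=127
  104^67=71  104^68=136  104^69=101  104^70=85  104^71=82
  104^72=72  104^73=89  104^74=45  104^75=150  104^76=47
  104^77=56  104^78=86  104^79=35
Found 35 at exponent 79.

79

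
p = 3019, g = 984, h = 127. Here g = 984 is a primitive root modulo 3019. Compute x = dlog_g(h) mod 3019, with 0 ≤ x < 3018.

Baby-step giant-step with m = ceil(sqrt(3018)) = 55.
Baby table (984^j mod 3019 for j=0..54):
  0:1  1:984  2:2176  3:713  4:1184  5:2741  6:1177  7:1891
  8:1040  9:2938  10:1809  11:1865  12:2627  13:704  14:1385  15:1271
  16:798  17:292  18:523  19:1402  20:2904  21:1562  22:337  23:2537
  24:2714  25:1780  26:500  27:2922  28:1160  29:258  30:276  31:2893
  32:2814  33:553  34:732  35:1766  36:1819  37:2648  38:235  39:1796
  40:1149  41:1510  42:492  43:1088  44:1866  45:592  46:2880  47:2098
  48:2455  49:520  50:1469  51:2414  52:2442  53:2823  54:352
Giant step factor: 984^(-55) ≡ 2631 (mod 3019).
Scan 127·2631^i mod 3019 for i = 0, 1, …:
  i=0: 127   i=1: 2047   i=2: 2780   i=3: 2162
  i=4: 426   i=5: 757   i=6: 2146   i=7: 596
  i=8: 1215   i=9: 2563     …   i=46: 176
  i=47: 1149
Match at i=47, j=40: x = 47·55 + 40 = 2625.

2625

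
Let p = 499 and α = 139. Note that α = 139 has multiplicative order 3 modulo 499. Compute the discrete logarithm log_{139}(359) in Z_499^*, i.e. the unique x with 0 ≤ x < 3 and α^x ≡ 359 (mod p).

2

Successive powers of 139 modulo 499:
  139^0=1  139^1=139  139^2=359
So 139^2 ≡ 359 (mod 499), giving x = 2.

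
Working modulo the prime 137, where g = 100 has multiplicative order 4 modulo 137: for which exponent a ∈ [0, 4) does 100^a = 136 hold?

2

Successive powers of 100 modulo 137:
  100^0=1  100^1=100  100^2=136
So 100^2 ≡ 136 (mod 137), giving a = 2.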